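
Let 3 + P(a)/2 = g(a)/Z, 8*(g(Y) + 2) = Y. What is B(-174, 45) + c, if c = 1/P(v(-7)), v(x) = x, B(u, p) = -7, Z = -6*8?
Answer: -8095/1129 ≈ -7.1701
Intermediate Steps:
Z = -48
g(Y) = -2 + Y/8
P(a) = -71/12 - a/192 (P(a) = -6 + 2*((-2 + a/8)/(-48)) = -6 + 2*((-2 + a/8)*(-1/48)) = -6 + 2*(1/24 - a/384) = -6 + (1/12 - a/192) = -71/12 - a/192)
c = -192/1129 (c = 1/(-71/12 - 1/192*(-7)) = 1/(-71/12 + 7/192) = 1/(-1129/192) = -192/1129 ≈ -0.17006)
B(-174, 45) + c = -7 - 192/1129 = -8095/1129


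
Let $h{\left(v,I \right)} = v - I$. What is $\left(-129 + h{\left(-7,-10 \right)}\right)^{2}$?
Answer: $15876$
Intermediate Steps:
$\left(-129 + h{\left(-7,-10 \right)}\right)^{2} = \left(-129 - -3\right)^{2} = \left(-129 + \left(-7 + 10\right)\right)^{2} = \left(-129 + 3\right)^{2} = \left(-126\right)^{2} = 15876$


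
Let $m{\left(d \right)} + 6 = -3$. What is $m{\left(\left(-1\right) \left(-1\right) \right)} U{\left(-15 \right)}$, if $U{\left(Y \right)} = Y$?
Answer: $135$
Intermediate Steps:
$m{\left(d \right)} = -9$ ($m{\left(d \right)} = -6 - 3 = -9$)
$m{\left(\left(-1\right) \left(-1\right) \right)} U{\left(-15 \right)} = \left(-9\right) \left(-15\right) = 135$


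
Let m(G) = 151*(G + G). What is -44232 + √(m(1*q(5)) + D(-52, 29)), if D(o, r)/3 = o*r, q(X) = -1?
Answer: -44232 + I*√4826 ≈ -44232.0 + 69.469*I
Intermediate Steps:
D(o, r) = 3*o*r (D(o, r) = 3*(o*r) = 3*o*r)
m(G) = 302*G (m(G) = 151*(2*G) = 302*G)
-44232 + √(m(1*q(5)) + D(-52, 29)) = -44232 + √(302*(1*(-1)) + 3*(-52)*29) = -44232 + √(302*(-1) - 4524) = -44232 + √(-302 - 4524) = -44232 + √(-4826) = -44232 + I*√4826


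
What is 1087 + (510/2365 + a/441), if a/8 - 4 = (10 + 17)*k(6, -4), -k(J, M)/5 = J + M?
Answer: 32254147/29799 ≈ 1082.4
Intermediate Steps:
k(J, M) = -5*J - 5*M (k(J, M) = -5*(J + M) = -5*J - 5*M)
a = -2128 (a = 32 + 8*((10 + 17)*(-5*6 - 5*(-4))) = 32 + 8*(27*(-30 + 20)) = 32 + 8*(27*(-10)) = 32 + 8*(-270) = 32 - 2160 = -2128)
1087 + (510/2365 + a/441) = 1087 + (510/2365 - 2128/441) = 1087 + (510*(1/2365) - 2128*1/441) = 1087 + (102/473 - 304/63) = 1087 - 137366/29799 = 32254147/29799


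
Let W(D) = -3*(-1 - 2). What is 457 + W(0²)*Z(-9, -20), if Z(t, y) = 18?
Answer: 619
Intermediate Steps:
W(D) = 9 (W(D) = -3*(-3) = 9)
457 + W(0²)*Z(-9, -20) = 457 + 9*18 = 457 + 162 = 619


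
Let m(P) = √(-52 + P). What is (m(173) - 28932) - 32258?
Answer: -61179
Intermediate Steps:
(m(173) - 28932) - 32258 = (√(-52 + 173) - 28932) - 32258 = (√121 - 28932) - 32258 = (11 - 28932) - 32258 = -28921 - 32258 = -61179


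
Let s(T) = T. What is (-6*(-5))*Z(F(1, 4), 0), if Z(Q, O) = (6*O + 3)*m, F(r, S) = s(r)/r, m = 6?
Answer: 540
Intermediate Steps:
F(r, S) = 1 (F(r, S) = r/r = 1)
Z(Q, O) = 18 + 36*O (Z(Q, O) = (6*O + 3)*6 = (3 + 6*O)*6 = 18 + 36*O)
(-6*(-5))*Z(F(1, 4), 0) = (-6*(-5))*(18 + 36*0) = 30*(18 + 0) = 30*18 = 540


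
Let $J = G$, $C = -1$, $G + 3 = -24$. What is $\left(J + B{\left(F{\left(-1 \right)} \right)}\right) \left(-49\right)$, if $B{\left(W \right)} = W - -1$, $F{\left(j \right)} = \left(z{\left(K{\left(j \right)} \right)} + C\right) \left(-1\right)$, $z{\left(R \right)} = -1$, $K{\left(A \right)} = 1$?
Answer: $1176$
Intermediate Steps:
$G = -27$ ($G = -3 - 24 = -27$)
$J = -27$
$F{\left(j \right)} = 2$ ($F{\left(j \right)} = \left(-1 - 1\right) \left(-1\right) = \left(-2\right) \left(-1\right) = 2$)
$B{\left(W \right)} = 1 + W$ ($B{\left(W \right)} = W + 1 = 1 + W$)
$\left(J + B{\left(F{\left(-1 \right)} \right)}\right) \left(-49\right) = \left(-27 + \left(1 + 2\right)\right) \left(-49\right) = \left(-27 + 3\right) \left(-49\right) = \left(-24\right) \left(-49\right) = 1176$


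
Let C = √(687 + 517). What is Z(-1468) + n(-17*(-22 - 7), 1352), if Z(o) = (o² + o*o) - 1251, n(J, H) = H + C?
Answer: 4310149 + 2*√301 ≈ 4.3102e+6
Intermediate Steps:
C = 2*√301 (C = √1204 = 2*√301 ≈ 34.699)
n(J, H) = H + 2*√301
Z(o) = -1251 + 2*o² (Z(o) = (o² + o²) - 1251 = 2*o² - 1251 = -1251 + 2*o²)
Z(-1468) + n(-17*(-22 - 7), 1352) = (-1251 + 2*(-1468)²) + (1352 + 2*√301) = (-1251 + 2*2155024) + (1352 + 2*√301) = (-1251 + 4310048) + (1352 + 2*√301) = 4308797 + (1352 + 2*√301) = 4310149 + 2*√301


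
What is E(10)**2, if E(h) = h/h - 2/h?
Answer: 16/25 ≈ 0.64000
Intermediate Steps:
E(h) = 1 - 2/h
E(10)**2 = ((-2 + 10)/10)**2 = ((1/10)*8)**2 = (4/5)**2 = 16/25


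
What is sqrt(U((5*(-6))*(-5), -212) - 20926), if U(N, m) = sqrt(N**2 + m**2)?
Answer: sqrt(-20926 + 2*sqrt(16861)) ≈ 143.76*I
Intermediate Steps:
sqrt(U((5*(-6))*(-5), -212) - 20926) = sqrt(sqrt(((5*(-6))*(-5))**2 + (-212)**2) - 20926) = sqrt(sqrt((-30*(-5))**2 + 44944) - 20926) = sqrt(sqrt(150**2 + 44944) - 20926) = sqrt(sqrt(22500 + 44944) - 20926) = sqrt(sqrt(67444) - 20926) = sqrt(2*sqrt(16861) - 20926) = sqrt(-20926 + 2*sqrt(16861))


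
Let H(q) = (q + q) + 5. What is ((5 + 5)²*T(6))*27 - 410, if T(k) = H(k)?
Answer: 45490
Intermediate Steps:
H(q) = 5 + 2*q (H(q) = 2*q + 5 = 5 + 2*q)
T(k) = 5 + 2*k
((5 + 5)²*T(6))*27 - 410 = ((5 + 5)²*(5 + 2*6))*27 - 410 = (10²*(5 + 12))*27 - 410 = (100*17)*27 - 410 = 1700*27 - 410 = 45900 - 410 = 45490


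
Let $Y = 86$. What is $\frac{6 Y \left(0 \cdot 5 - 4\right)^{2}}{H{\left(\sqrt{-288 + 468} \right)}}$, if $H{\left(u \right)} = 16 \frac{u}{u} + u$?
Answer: $\frac{33024}{19} - \frac{12384 \sqrt{5}}{19} \approx 280.66$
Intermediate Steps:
$H{\left(u \right)} = 16 + u$ ($H{\left(u \right)} = 16 \cdot 1 + u = 16 + u$)
$\frac{6 Y \left(0 \cdot 5 - 4\right)^{2}}{H{\left(\sqrt{-288 + 468} \right)}} = \frac{6 \cdot 86 \left(0 \cdot 5 - 4\right)^{2}}{16 + \sqrt{-288 + 468}} = \frac{516 \left(0 - 4\right)^{2}}{16 + \sqrt{180}} = \frac{516 \left(-4\right)^{2}}{16 + 6 \sqrt{5}} = \frac{516 \cdot 16}{16 + 6 \sqrt{5}} = \frac{8256}{16 + 6 \sqrt{5}}$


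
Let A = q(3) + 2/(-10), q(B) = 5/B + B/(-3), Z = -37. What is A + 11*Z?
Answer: -6098/15 ≈ -406.53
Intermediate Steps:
q(B) = 5/B - B/3 (q(B) = 5/B + B*(-⅓) = 5/B - B/3)
A = 7/15 (A = (5/3 - ⅓*3) + 2/(-10) = (5*(⅓) - 1) + 2*(-⅒) = (5/3 - 1) - ⅕ = ⅔ - ⅕ = 7/15 ≈ 0.46667)
A + 11*Z = 7/15 + 11*(-37) = 7/15 - 407 = -6098/15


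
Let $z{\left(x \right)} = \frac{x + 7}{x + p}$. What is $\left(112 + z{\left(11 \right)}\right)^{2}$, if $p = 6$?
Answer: $\frac{3694084}{289} \approx 12782.0$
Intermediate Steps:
$z{\left(x \right)} = \frac{7 + x}{6 + x}$ ($z{\left(x \right)} = \frac{x + 7}{x + 6} = \frac{7 + x}{6 + x}$)
$\left(112 + z{\left(11 \right)}\right)^{2} = \left(112 + \frac{7 + 11}{6 + 11}\right)^{2} = \left(112 + \frac{1}{17} \cdot 18\right)^{2} = \left(112 + \frac{18}{17}\right)^{2} = \left(\frac{1922}{17}\right)^{2} = \frac{3694084}{289}$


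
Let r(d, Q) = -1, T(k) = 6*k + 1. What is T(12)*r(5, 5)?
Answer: -73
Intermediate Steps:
T(k) = 1 + 6*k
T(12)*r(5, 5) = (1 + 6*12)*(-1) = (1 + 72)*(-1) = 73*(-1) = -73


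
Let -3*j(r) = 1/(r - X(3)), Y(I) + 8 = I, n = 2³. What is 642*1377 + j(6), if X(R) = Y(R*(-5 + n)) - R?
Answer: 21216815/24 ≈ 8.8403e+5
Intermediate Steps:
n = 8
Y(I) = -8 + I
X(R) = -8 + 2*R (X(R) = (-8 + R*(-5 + 8)) - R = (-8 + R*3) - R = (-8 + 3*R) - R = -8 + 2*R)
j(r) = -1/(3*(2 + r)) (j(r) = -1/(3*(r - (-8 + 2*3))) = -1/(3*(r - (-8 + 6))) = -1/(3*(r - 1*(-2))) = -1/(3*(r + 2)) = -1/(3*(2 + r)))
642*1377 + j(6) = 642*1377 - 1/(6 + 3*6) = 884034 - 1/(6 + 18) = 884034 - 1/24 = 21216815/24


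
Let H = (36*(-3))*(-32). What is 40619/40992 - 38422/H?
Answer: -7471955/737856 ≈ -10.127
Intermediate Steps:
H = 3456 (H = -108*(-32) = 3456)
40619/40992 - 38422/H = 40619/40992 - 38422/3456 = 40619*(1/40992) - 38422*1/3456 = 40619/40992 - 19211/1728 = -7471955/737856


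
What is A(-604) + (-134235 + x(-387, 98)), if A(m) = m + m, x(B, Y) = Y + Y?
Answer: -135247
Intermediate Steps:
x(B, Y) = 2*Y
A(m) = 2*m
A(-604) + (-134235 + x(-387, 98)) = 2*(-604) + (-134235 + 2*98) = -1208 + (-134235 + 196) = -1208 - 134039 = -135247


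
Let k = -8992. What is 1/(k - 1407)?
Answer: -1/10399 ≈ -9.6163e-5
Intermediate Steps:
1/(k - 1407) = 1/(-8992 - 1407) = 1/(-10399) = -1/10399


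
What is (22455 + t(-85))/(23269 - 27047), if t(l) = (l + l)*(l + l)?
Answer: -51355/3778 ≈ -13.593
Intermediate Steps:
t(l) = 4*l² (t(l) = (2*l)*(2*l) = 4*l²)
(22455 + t(-85))/(23269 - 27047) = (22455 + 4*(-85)²)/(23269 - 27047) = (22455 + 4*7225)/(-3778) = (22455 + 28900)*(-1/3778) = 51355*(-1/3778) = -51355/3778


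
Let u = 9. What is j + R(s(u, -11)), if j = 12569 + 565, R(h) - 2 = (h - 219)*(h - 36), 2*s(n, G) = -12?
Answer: 22586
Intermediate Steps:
s(n, G) = -6 (s(n, G) = (½)*(-12) = -6)
R(h) = 2 + (-219 + h)*(-36 + h) (R(h) = 2 + (h - 219)*(h - 36) = 2 + (-219 + h)*(-36 + h))
j = 13134
j + R(s(u, -11)) = 13134 + (7886 + (-6)² - 255*(-6)) = 13134 + (7886 + 36 + 1530) = 13134 + 9452 = 22586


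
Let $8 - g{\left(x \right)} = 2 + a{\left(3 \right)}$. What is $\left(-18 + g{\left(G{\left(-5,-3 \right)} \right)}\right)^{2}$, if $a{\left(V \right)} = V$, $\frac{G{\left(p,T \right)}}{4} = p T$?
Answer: $225$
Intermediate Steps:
$G{\left(p,T \right)} = 4 T p$ ($G{\left(p,T \right)} = 4 p T = 4 T p$)
$g{\left(x \right)} = 3$ ($g{\left(x \right)} = 8 - \left(2 + 3\right) = 8 - 5 = 3$)
$\left(-18 + g{\left(G{\left(-5,-3 \right)} \right)}\right)^{2} = \left(-18 + 3\right)^{2} = \left(-15\right)^{2} = 225$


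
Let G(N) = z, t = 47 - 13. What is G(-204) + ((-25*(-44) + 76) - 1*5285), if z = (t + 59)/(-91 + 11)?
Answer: -328813/80 ≈ -4110.2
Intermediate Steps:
t = 34
z = -93/80 (z = (34 + 59)/(-91 + 11) = 93/(-80) = 93*(-1/80) = -93/80 ≈ -1.1625)
G(N) = -93/80
G(-204) + ((-25*(-44) + 76) - 1*5285) = -93/80 + ((-25*(-44) + 76) - 1*5285) = -93/80 + ((1100 + 76) - 5285) = -93/80 + (1176 - 5285) = -93/80 - 4109 = -328813/80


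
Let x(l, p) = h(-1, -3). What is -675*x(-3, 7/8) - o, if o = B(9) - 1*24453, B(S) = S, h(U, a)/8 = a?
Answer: 40644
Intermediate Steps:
h(U, a) = 8*a
x(l, p) = -24 (x(l, p) = 8*(-3) = -24)
o = -24444 (o = 9 - 1*24453 = 9 - 24453 = -24444)
-675*x(-3, 7/8) - o = -675*(-24) - 1*(-24444) = 16200 + 24444 = 40644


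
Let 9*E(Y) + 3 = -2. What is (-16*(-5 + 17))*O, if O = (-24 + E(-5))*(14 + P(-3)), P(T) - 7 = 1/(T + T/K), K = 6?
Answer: 2050880/21 ≈ 97661.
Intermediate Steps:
E(Y) = -5/9 (E(Y) = -1/3 + (1/9)*(-2) = -1/3 - 2/9 = -5/9)
P(T) = 7 + 6/(7*T) (P(T) = 7 + 1/(T + T/6) = 7 + 1/(7*T/6) = 7 + 6/(7*T))
O = -32045/63 (O = (-24 - 5/9)*(14 + (7 + (6/7)/(-3))) = -221*(14 + (7 + (6/7)*(-1/3)))/9 = -221*(14 + (7 - 2/7))/9 = -221*(14 + 47/7)/9 = -221/9*145/7 = -32045/63 ≈ -508.65)
(-16*(-5 + 17))*O = -16*(-5 + 17)*(-32045/63) = -16*12*(-32045/63) = -192*(-32045/63) = 2050880/21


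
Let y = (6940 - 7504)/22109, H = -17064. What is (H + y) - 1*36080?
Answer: -1174961260/22109 ≈ -53144.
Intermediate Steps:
y = -564/22109 (y = -564*1/22109 = -564/22109 ≈ -0.025510)
(H + y) - 1*36080 = (-17064 - 564/22109) - 1*36080 = -377268540/22109 - 36080 = -1174961260/22109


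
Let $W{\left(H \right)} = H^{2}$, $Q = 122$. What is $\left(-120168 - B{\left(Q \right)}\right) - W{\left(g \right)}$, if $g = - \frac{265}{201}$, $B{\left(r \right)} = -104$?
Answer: $- \frac{4850775889}{40401} \approx -1.2007 \cdot 10^{5}$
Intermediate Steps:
$g = - \frac{265}{201}$ ($g = \left(-265\right) \frac{1}{201} = - \frac{265}{201} \approx -1.3184$)
$\left(-120168 - B{\left(Q \right)}\right) - W{\left(g \right)} = \left(-120168 - -104\right) - \left(- \frac{265}{201}\right)^{2} = \left(-120168 + 104\right) - \frac{70225}{40401} = -120064 - \frac{70225}{40401} = - \frac{4850775889}{40401}$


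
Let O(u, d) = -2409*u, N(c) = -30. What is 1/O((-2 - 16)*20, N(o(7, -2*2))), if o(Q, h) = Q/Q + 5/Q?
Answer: 1/867240 ≈ 1.1531e-6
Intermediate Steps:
o(Q, h) = 1 + 5/Q
1/O((-2 - 16)*20, N(o(7, -2*2))) = 1/(-2409*(-2 - 16)*20) = 1/(-(-43362)*20) = 1/(-2409*(-360)) = 1/867240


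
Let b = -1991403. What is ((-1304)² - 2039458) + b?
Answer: -2330445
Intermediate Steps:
((-1304)² - 2039458) + b = ((-1304)² - 2039458) - 1991403 = (1700416 - 2039458) - 1991403 = -339042 - 1991403 = -2330445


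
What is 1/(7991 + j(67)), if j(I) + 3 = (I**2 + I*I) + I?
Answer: 1/17033 ≈ 5.8710e-5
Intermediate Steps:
j(I) = -3 + I + 2*I**2 (j(I) = -3 + ((I**2 + I*I) + I) = -3 + ((I**2 + I**2) + I) = -3 + (2*I**2 + I) = -3 + (I + 2*I**2) = -3 + I + 2*I**2)
1/(7991 + j(67)) = 1/(7991 + (-3 + 67 + 2*67**2)) = 1/(7991 + (-3 + 67 + 2*4489)) = 1/(7991 + (-3 + 67 + 8978)) = 1/(7991 + 9042) = 1/17033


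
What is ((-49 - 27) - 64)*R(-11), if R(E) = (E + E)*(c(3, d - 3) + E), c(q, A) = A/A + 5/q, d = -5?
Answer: -77000/3 ≈ -25667.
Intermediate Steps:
c(q, A) = 1 + 5/q
R(E) = 2*E*(8/3 + E) (R(E) = (E + E)*((5 + 3)/3 + E) = (2*E)*((⅓)*8 + E) = (2*E)*(8/3 + E) = 2*E*(8/3 + E))
((-49 - 27) - 64)*R(-11) = ((-49 - 27) - 64)*((⅔)*(-11)*(8 + 3*(-11))) = (-76 - 64)*((⅔)*(-11)*(8 - 33)) = -280*(-11)*(-25)/3 = -140*550/3 = -77000/3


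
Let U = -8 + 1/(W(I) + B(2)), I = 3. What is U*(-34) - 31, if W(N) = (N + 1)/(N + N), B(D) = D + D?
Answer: 1636/7 ≈ 233.71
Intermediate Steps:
B(D) = 2*D
W(N) = (1 + N)/(2*N) (W(N) = (1 + N)/((2*N)) = (1 + N)*(1/(2*N)) = (1 + N)/(2*N))
U = -109/14 (U = -8 + 1/((1/2)*(1 + 3)/3 + 2*2) = -8 + 1/((1/2)*(1/3)*4 + 4) = -8 + 1/(2/3 + 4) = -8 + 1/(14/3) = -8 + 3/14 = -109/14 ≈ -7.7857)
U*(-34) - 31 = -109/14*(-34) - 31 = 1853/7 - 31 = 1636/7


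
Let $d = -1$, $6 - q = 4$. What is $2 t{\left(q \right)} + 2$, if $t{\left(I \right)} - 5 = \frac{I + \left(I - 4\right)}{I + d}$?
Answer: $12$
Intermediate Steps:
$q = 2$ ($q = 6 - 4 = 2$)
$t{\left(I \right)} = 5 + \frac{-4 + 2 I}{-1 + I}$ ($t{\left(I \right)} = 5 + \frac{I + \left(I - 4\right)}{I - 1} = 5 + \frac{I + \left(-4 + I\right)}{-1 + I} = 5 + \frac{-4 + 2 I}{-1 + I}$)
$2 t{\left(q \right)} + 2 = 2 \frac{-9 + 7 \cdot 2}{-1 + 2} + 2 = 2 \frac{-9 + 14}{1} + 2 = 2 \cdot 1 \cdot 5 + 2 = 2 \cdot 5 + 2 = 10 + 2 = 12$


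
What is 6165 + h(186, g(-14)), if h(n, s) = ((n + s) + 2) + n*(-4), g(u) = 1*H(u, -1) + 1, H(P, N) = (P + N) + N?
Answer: 5594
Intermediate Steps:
H(P, N) = P + 2*N (H(P, N) = (N + P) + N = P + 2*N)
g(u) = -1 + u (g(u) = 1*(u + 2*(-1)) + 1 = 1*(u - 2) + 1 = 1*(-2 + u) + 1 = (-2 + u) + 1 = -1 + u)
h(n, s) = 2 + s - 3*n (h(n, s) = (2 + n + s) - 4*n = 2 + s - 3*n)
6165 + h(186, g(-14)) = 6165 + (2 + (-1 - 14) - 3*186) = 6165 + (2 - 15 - 558) = 6165 - 571 = 5594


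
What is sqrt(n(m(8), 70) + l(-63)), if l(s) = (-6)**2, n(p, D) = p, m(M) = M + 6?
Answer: 5*sqrt(2) ≈ 7.0711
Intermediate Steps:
m(M) = 6 + M
l(s) = 36
sqrt(n(m(8), 70) + l(-63)) = sqrt((6 + 8) + 36) = sqrt(14 + 36) = sqrt(50) = 5*sqrt(2)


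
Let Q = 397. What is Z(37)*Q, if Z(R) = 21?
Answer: 8337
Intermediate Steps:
Z(37)*Q = 21*397 = 8337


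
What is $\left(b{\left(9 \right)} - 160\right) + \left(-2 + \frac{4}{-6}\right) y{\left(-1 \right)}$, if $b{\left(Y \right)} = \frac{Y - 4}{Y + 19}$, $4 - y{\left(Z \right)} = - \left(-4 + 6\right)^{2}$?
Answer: $- \frac{15217}{84} \approx -181.15$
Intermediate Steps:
$y{\left(Z \right)} = 8$ ($y{\left(Z \right)} = 4 - - \left(-4 + 6\right)^{2} = 4 - - 2^{2} = 4 - \left(-1\right) 4 = 4 - -4 = 4 + 4 = 8$)
$b{\left(Y \right)} = \frac{-4 + Y}{19 + Y}$
$\left(b{\left(9 \right)} - 160\right) + \left(-2 + \frac{4}{-6}\right) y{\left(-1 \right)} = \left(\frac{-4 + 9}{19 + 9} - 160\right) + \left(-2 + \frac{4}{-6}\right) 8 = \left(\frac{1}{28} \cdot 5 - 160\right) + \left(-2 + 4 \left(- \frac{1}{6}\right)\right) 8 = \left(\frac{1}{28} \cdot 5 - 160\right) + \left(-2 - \frac{2}{3}\right) 8 = \left(\frac{5}{28} - 160\right) - \frac{64}{3} = - \frac{4475}{28} - \frac{64}{3} = - \frac{15217}{84}$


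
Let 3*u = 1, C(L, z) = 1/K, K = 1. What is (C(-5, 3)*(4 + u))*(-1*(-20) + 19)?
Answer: 169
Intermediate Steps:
C(L, z) = 1 (C(L, z) = 1/1 = 1)
u = ⅓ (u = (⅓)*1 = ⅓ ≈ 0.33333)
(C(-5, 3)*(4 + u))*(-1*(-20) + 19) = (1*(4 + ⅓))*(-1*(-20) + 19) = (1*(13/3))*(20 + 19) = (13/3)*39 = 169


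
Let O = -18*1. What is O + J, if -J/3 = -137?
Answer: 393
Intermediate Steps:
O = -18
J = 411 (J = -3*(-137) = 411)
O + J = -18 + 411 = 393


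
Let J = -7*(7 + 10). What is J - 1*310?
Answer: -429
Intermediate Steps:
J = -119 (J = -7*17 = -119)
J - 1*310 = -119 - 1*310 = -119 - 310 = -429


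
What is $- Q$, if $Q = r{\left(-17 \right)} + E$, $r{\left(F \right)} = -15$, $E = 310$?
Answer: $-295$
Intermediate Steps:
$Q = 295$ ($Q = -15 + 310 = 295$)
$- Q = \left(-1\right) 295 = -295$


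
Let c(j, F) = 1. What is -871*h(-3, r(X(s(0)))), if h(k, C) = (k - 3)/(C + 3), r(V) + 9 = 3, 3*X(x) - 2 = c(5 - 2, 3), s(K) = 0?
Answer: -1742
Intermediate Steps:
X(x) = 1 (X(x) = ⅔ + (⅓)*1 = ⅔ + ⅓ = 1)
r(V) = -6 (r(V) = -9 + 3 = -6)
h(k, C) = (-3 + k)/(3 + C)
-871*h(-3, r(X(s(0)))) = -871*(-3 - 3)/(3 - 6) = -871*(-6)/(-3) = -(-871)*(-6)/3 = -871*2 = -1742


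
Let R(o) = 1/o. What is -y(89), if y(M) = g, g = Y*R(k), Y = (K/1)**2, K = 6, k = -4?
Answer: 9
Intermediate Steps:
R(o) = 1/o
Y = 36 (Y = (6/1)**2 = (6*1)**2 = 6**2 = 36)
g = -9 (g = 36/(-4) = 36*(-1/4) = -9)
y(M) = -9
-y(89) = -1*(-9) = 9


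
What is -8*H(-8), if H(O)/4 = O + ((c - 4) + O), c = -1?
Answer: 672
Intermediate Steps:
H(O) = -20 + 8*O (H(O) = 4*(O + ((-1 - 4) + O)) = 4*(O + (-5 + O)) = 4*(-5 + 2*O) = -20 + 8*O)
-8*H(-8) = -8*(-20 + 8*(-8)) = -8*(-20 - 64) = -8*(-84) = 672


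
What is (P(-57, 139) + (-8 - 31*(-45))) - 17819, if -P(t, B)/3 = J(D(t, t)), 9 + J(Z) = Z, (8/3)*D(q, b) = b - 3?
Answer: -32675/2 ≈ -16338.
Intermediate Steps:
D(q, b) = -9/8 + 3*b/8 (D(q, b) = 3*(b - 3)/8 = 3*(-3 + b)/8 = -9/8 + 3*b/8)
J(Z) = -9 + Z
P(t, B) = 243/8 - 9*t/8 (P(t, B) = -3*(-9 + (-9/8 + 3*t/8)) = -3*(-81/8 + 3*t/8) = 243/8 - 9*t/8)
(P(-57, 139) + (-8 - 31*(-45))) - 17819 = ((243/8 - 9/8*(-57)) + (-8 - 31*(-45))) - 17819 = ((243/8 + 513/8) + (-8 + 1395)) - 17819 = (189/2 + 1387) - 17819 = 2963/2 - 17819 = -32675/2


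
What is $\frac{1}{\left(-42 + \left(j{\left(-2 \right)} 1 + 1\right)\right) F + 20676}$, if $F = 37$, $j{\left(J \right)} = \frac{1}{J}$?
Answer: $\frac{2}{38281} \approx 5.2245 \cdot 10^{-5}$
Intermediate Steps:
$\frac{1}{\left(-42 + \left(j{\left(-2 \right)} 1 + 1\right)\right) F + 20676} = \frac{1}{\left(-42 + \left(\frac{1}{-2} \cdot 1 + 1\right)\right) 37 + 20676} = \frac{1}{\left(-42 + \left(\left(- \frac{1}{2}\right) 1 + 1\right)\right) 37 + 20676} = \frac{1}{\left(-42 + \left(- \frac{1}{2} + 1\right)\right) 37 + 20676} = \frac{1}{\left(-42 + \frac{1}{2}\right) 37 + 20676} = \frac{1}{\left(- \frac{83}{2}\right) 37 + 20676} = \frac{1}{- \frac{3071}{2} + 20676} = \frac{1}{\frac{38281}{2}} = \frac{2}{38281}$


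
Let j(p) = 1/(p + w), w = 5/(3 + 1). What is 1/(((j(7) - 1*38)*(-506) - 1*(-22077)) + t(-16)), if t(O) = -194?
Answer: 3/123149 ≈ 2.4361e-5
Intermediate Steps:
w = 5/4 ≈ 1.2500
j(p) = 1/(5/4 + p) (j(p) = 1/(p + 5/4) = 1/(5/4 + p))
1/(((j(7) - 1*38)*(-506) - 1*(-22077)) + t(-16)) = 1/(((4/(5 + 4*7) - 1*38)*(-506) - 1*(-22077)) - 194) = 1/(((4/(5 + 28) - 38)*(-506) + 22077) - 194) = 1/(((4/33 - 38)*(-506) + 22077) - 194) = 1/((-1250/33*(-506) + 22077) - 194) = 1/((57500/3 + 22077) - 194) = 1/(123731/3 - 194) = 1/(123149/3) = 3/123149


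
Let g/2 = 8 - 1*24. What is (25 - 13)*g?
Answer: -384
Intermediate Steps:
g = -32 (g = 2*(8 - 1*24) = 2*(8 - 24) = 2*(-16) = -32)
(25 - 13)*g = (25 - 13)*(-32) = 12*(-32) = -384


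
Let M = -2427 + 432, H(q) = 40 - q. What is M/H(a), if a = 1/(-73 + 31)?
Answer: -83790/1681 ≈ -49.845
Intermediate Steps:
a = -1/42 (a = 1/(-42) = -1/42 ≈ -0.023810)
M = -1995
M/H(a) = -1995/(40 - 1*(-1/42)) = -1995/(40 + 1/42) = -1995/1681/42 = -1995*42/1681 = -83790/1681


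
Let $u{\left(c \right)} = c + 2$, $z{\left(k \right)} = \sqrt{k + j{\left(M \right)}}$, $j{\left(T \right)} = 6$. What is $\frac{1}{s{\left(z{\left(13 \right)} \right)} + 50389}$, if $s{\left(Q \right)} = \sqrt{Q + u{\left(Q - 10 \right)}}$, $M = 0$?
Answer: $\frac{1}{50389 + \sqrt{-8 + 2 \sqrt{19}}} \approx 1.9845 \cdot 10^{-5}$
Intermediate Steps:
$z{\left(k \right)} = \sqrt{6 + k}$ ($z{\left(k \right)} = \sqrt{k + 6} = \sqrt{6 + k}$)
$u{\left(c \right)} = 2 + c$
$s{\left(Q \right)} = \sqrt{-8 + 2 Q}$ ($s{\left(Q \right)} = \sqrt{Q + \left(2 + \left(Q - 10\right)\right)} = \sqrt{Q + \left(2 + \left(-10 + Q\right)\right)} = \sqrt{Q + \left(-8 + Q\right)} = \sqrt{-8 + 2 Q}$)
$\frac{1}{s{\left(z{\left(13 \right)} \right)} + 50389} = \frac{1}{\sqrt{-8 + 2 \sqrt{6 + 13}} + 50389} = \frac{1}{\sqrt{-8 + 2 \sqrt{19}} + 50389} = \frac{1}{50389 + \sqrt{-8 + 2 \sqrt{19}}}$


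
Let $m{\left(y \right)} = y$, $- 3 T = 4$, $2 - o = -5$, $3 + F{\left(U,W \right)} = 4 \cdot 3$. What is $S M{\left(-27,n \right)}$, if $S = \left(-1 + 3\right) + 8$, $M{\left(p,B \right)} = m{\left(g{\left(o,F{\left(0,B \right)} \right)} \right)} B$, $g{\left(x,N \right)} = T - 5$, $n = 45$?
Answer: $-2850$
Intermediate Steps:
$F{\left(U,W \right)} = 9$ ($F{\left(U,W \right)} = -3 + 4 \cdot 3 = -3 + 12 = 9$)
$o = 7$ ($o = 2 - -5 = 2 + 5 = 7$)
$T = - \frac{4}{3}$ ($T = \left(- \frac{1}{3}\right) 4 = - \frac{4}{3} \approx -1.3333$)
$g{\left(x,N \right)} = - \frac{19}{3}$ ($g{\left(x,N \right)} = - \frac{4}{3} - 5 = - \frac{19}{3}$)
$M{\left(p,B \right)} = - \frac{19 B}{3}$
$S = 10$ ($S = 2 + 8 = 10$)
$S M{\left(-27,n \right)} = 10 \left(\left(- \frac{19}{3}\right) 45\right) = 10 \left(-285\right) = -2850$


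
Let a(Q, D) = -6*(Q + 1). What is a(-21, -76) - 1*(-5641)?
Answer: 5761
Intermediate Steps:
a(Q, D) = -6 - 6*Q (a(Q, D) = -6*(1 + Q) = -6 - 6*Q)
a(-21, -76) - 1*(-5641) = (-6 - 6*(-21)) - 1*(-5641) = (-6 + 126) + 5641 = 120 + 5641 = 5761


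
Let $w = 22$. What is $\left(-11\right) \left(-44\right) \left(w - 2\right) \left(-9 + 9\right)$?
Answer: $0$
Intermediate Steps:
$\left(-11\right) \left(-44\right) \left(w - 2\right) \left(-9 + 9\right) = \left(-11\right) \left(-44\right) \left(22 - 2\right) \left(-9 + 9\right) = 484 \cdot 20 \cdot 0 = 484 \cdot 0 = 0$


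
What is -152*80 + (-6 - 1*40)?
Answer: -12206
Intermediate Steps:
-152*80 + (-6 - 1*40) = -12160 + (-6 - 40) = -12160 - 46 = -12206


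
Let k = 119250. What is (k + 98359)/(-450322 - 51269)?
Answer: -217609/501591 ≈ -0.43384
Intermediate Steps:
(k + 98359)/(-450322 - 51269) = (119250 + 98359)/(-450322 - 51269) = 217609/(-501591) = 217609*(-1/501591) = -217609/501591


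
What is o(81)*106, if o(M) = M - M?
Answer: 0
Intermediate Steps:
o(M) = 0
o(81)*106 = 0*106 = 0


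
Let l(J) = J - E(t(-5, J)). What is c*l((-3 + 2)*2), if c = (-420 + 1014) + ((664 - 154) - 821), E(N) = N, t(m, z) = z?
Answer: 0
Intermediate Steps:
l(J) = 0 (l(J) = J - J = 0)
c = 283 (c = 594 + (510 - 821) = 594 - 311 = 283)
c*l((-3 + 2)*2) = 283*0 = 0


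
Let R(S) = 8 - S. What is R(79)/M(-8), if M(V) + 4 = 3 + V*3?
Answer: 71/25 ≈ 2.8400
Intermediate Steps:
M(V) = -1 + 3*V (M(V) = -4 + (3 + V*3) = -4 + (3 + 3*V) = -1 + 3*V)
R(79)/M(-8) = (8 - 1*79)/(-1 + 3*(-8)) = (8 - 79)/(-1 - 24) = -71/(-25) = -71*(-1/25) = 71/25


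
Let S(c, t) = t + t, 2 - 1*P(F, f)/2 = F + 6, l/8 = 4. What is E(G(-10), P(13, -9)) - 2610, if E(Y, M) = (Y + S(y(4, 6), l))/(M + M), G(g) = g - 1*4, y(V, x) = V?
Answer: -88765/34 ≈ -2610.7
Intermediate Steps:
l = 32 (l = 8*4 = 32)
P(F, f) = -8 - 2*F (P(F, f) = 4 - 2*(F + 6) = 4 - 2*(6 + F) = 4 + (-12 - 2*F) = -8 - 2*F)
S(c, t) = 2*t
G(g) = -4 + g (G(g) = g - 4 = -4 + g)
E(Y, M) = (64 + Y)/(2*M) (E(Y, M) = (Y + 2*32)/(M + M) = (Y + 64)/((2*M)) = (64 + Y)*(1/(2*M)) = (64 + Y)/(2*M))
E(G(-10), P(13, -9)) - 2610 = (64 + (-4 - 10))/(2*(-8 - 2*13)) - 2610 = (64 - 14)/(2*(-8 - 26)) - 2610 = (1/2)*50/(-34) - 2610 = (1/2)*(-1/34)*50 - 2610 = -25/34 - 2610 = -88765/34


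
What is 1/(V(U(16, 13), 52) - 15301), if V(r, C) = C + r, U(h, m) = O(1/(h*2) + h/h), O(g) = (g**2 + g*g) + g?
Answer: -512/7805871 ≈ -6.5592e-5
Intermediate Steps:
O(g) = g + 2*g**2 (O(g) = (g**2 + g**2) + g = 2*g**2 + g = g + 2*g**2)
U(h, m) = (1 + 1/(2*h))*(3 + 1/h) (U(h, m) = (1/(h*2) + h/h)*(1 + 2*(1/(h*2) + h/h)) = ((1/2)/h + 1)*(1 + 2*((1/2)/h + 1)) = (1/(2*h) + 1)*(1 + 2*(1/(2*h) + 1)) = (1 + 1/(2*h))*(1 + 2*(1 + 1/(2*h))) = (1 + 1/(2*h))*(1 + (2 + 1/h)) = (1 + 1/(2*h))*(3 + 1/h))
1/(V(U(16, 13), 52) - 15301) = 1/((52 + (3 + (1/2)/16**2 + (5/2)/16)) - 15301) = 1/((52 + (3 + (1/2)*(1/256) + (5/2)*(1/16))) - 15301) = 1/((52 + (3 + 1/512 + 5/32)) - 15301) = 1/((52 + 1617/512) - 15301) = 1/(28241/512 - 15301) = 1/(-7805871/512) = -512/7805871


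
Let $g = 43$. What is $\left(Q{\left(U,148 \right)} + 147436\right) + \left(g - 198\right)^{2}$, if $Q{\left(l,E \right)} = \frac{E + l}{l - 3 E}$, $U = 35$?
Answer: $\frac{70127366}{409} \approx 1.7146 \cdot 10^{5}$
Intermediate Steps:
$Q{\left(l,E \right)} = \frac{E + l}{l - 3 E}$
$\left(Q{\left(U,148 \right)} + 147436\right) + \left(g - 198\right)^{2} = \left(\frac{148 + 35}{35 - 444} + 147436\right) + \left(43 - 198\right)^{2} = \left(\frac{1}{35 - 444} \cdot 183 + 147436\right) + \left(-155\right)^{2} = \left(\frac{1}{-409} \cdot 183 + 147436\right) + 24025 = \left(\left(- \frac{1}{409}\right) 183 + 147436\right) + 24025 = \left(- \frac{183}{409} + 147436\right) + 24025 = \frac{60301141}{409} + 24025 = \frac{70127366}{409}$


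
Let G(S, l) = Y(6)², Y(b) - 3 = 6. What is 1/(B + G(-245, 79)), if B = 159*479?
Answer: 1/76242 ≈ 1.3116e-5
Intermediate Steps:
Y(b) = 9 (Y(b) = 3 + 6 = 9)
G(S, l) = 81 (G(S, l) = 9² = 81)
B = 76161
1/(B + G(-245, 79)) = 1/(76161 + 81) = 1/76242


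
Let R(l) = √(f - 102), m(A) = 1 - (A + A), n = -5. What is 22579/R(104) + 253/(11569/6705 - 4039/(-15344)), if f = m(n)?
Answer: 3718432080/29228033 - 22579*I*√91/91 ≈ 127.22 - 2366.9*I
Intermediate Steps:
m(A) = 1 - 2*A
f = 11 (f = 1 - 2*(-5) = 1 + 10 = 11)
R(l) = I*√91 (R(l) = √(11 - 102) = √(-91) = I*√91)
22579/R(104) + 253/(11569/6705 - 4039/(-15344)) = 22579/((I*√91)) + 253/(11569/6705 - 4039/(-15344)) = 22579*(-I*√91/91) + 253/(11569*(1/6705) - 4039*(-1/15344)) = -22579*I*√91/91 + 253/(11569/6705 + 577/2192) = -22579*I*√91/91 + 253/(29228033/14697360) = -22579*I*√91/91 + 253*(14697360/29228033) = -22579*I*√91/91 + 3718432080/29228033 = 3718432080/29228033 - 22579*I*√91/91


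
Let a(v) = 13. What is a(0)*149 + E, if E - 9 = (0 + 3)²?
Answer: 1955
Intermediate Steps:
E = 18 (E = 9 + (0 + 3)² = 9 + 3² = 9 + 9 = 18)
a(0)*149 + E = 13*149 + 18 = 1937 + 18 = 1955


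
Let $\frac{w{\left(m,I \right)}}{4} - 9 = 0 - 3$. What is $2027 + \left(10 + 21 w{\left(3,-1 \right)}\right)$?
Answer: $2541$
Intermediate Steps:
$w{\left(m,I \right)} = 24$ ($w{\left(m,I \right)} = 36 + 4 \left(0 - 3\right) = 36 + 4 \left(-3\right) = 36 - 12 = 24$)
$2027 + \left(10 + 21 w{\left(3,-1 \right)}\right) = 2027 + \left(10 + 21 \cdot 24\right) = 2027 + \left(10 + 504\right) = 2027 + 514 = 2541$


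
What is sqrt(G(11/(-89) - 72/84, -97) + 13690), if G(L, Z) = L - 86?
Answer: sqrt(5279726263)/623 ≈ 116.63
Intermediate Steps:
G(L, Z) = -86 + L
sqrt(G(11/(-89) - 72/84, -97) + 13690) = sqrt((-86 + (11/(-89) - 72/84)) + 13690) = sqrt((-86 + (11*(-1/89) - 72*1/84)) + 13690) = sqrt((-86 + (-11/89 - 6/7)) + 13690) = sqrt((-86 - 611/623) + 13690) = sqrt(-54189/623 + 13690) = sqrt(8474681/623) = sqrt(5279726263)/623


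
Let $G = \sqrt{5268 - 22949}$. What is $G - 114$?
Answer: $-114 + i \sqrt{17681} \approx -114.0 + 132.97 i$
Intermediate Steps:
$G = i \sqrt{17681}$ ($G = \sqrt{-17681} = i \sqrt{17681} \approx 132.97 i$)
$G - 114 = i \sqrt{17681} - 114 = -114 + i \sqrt{17681}$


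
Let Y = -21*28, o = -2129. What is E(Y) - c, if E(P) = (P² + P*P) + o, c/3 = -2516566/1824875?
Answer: 96769350371/140375 ≈ 6.8936e+5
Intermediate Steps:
c = -580746/140375 (c = 3*(-2516566/1824875) = 3*(-2516566*1/1824875) = 3*(-193582/140375) = -580746/140375 ≈ -4.1371)
Y = -588
E(P) = -2129 + 2*P² (E(P) = (P² + P*P) - 2129 = (P² + P²) - 2129 = 2*P² - 2129 = -2129 + 2*P²)
E(Y) - c = (-2129 + 2*(-588)²) - 1*(-580746/140375) = (-2129 + 2*345744) + 580746/140375 = (-2129 + 691488) + 580746/140375 = 689359 + 580746/140375 = 96769350371/140375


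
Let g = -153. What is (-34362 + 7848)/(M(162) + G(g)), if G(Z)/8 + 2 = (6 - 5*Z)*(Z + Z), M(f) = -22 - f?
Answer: 13257/943804 ≈ 0.014046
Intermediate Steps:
G(Z) = -16 + 16*Z*(6 - 5*Z) (G(Z) = -16 + 8*((6 - 5*Z)*(Z + Z)) = -16 + 8*((6 - 5*Z)*(2*Z)) = -16 + 8*(2*Z*(6 - 5*Z)) = -16 + 16*Z*(6 - 5*Z))
(-34362 + 7848)/(M(162) + G(g)) = (-34362 + 7848)/((-22 - 1*162) + (-16 - 80*(-153)² + 96*(-153))) = -26514/((-22 - 162) + (-16 - 80*23409 - 14688)) = -26514/(-184 + (-16 - 1872720 - 14688)) = -26514/(-184 - 1887424) = -26514/(-1887608) = -26514*(-1/1887608) = 13257/943804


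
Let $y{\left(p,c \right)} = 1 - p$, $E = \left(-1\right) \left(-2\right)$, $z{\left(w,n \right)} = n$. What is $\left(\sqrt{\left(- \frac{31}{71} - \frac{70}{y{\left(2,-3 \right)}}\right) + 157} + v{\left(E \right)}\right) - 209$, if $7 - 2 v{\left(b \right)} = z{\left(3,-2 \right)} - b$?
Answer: $- \frac{407}{2} + \frac{\sqrt{1142106}}{71} \approx -188.45$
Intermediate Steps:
$E = 2$
$v{\left(b \right)} = \frac{9}{2} + \frac{b}{2}$ ($v{\left(b \right)} = \frac{7}{2} - \frac{-2 - b}{2} = \frac{7}{2} + \left(1 + \frac{b}{2}\right) = \frac{9}{2} + \frac{b}{2}$)
$\left(\sqrt{\left(- \frac{31}{71} - \frac{70}{y{\left(2,-3 \right)}}\right) + 157} + v{\left(E \right)}\right) - 209 = \left(\sqrt{\left(- \frac{31}{71} - \frac{70}{1 - 2}\right) + 157} + \left(\frac{9}{2} + \frac{1}{2} \cdot 2\right)\right) - 209 = \left(\sqrt{\left(\left(-31\right) \frac{1}{71} - \frac{70}{1 - 2}\right) + 157} + \left(\frac{9}{2} + 1\right)\right) - 209 = \left(\sqrt{\left(- \frac{31}{71} - \frac{70}{-1}\right) + 157} + \frac{11}{2}\right) - 209 = \left(\sqrt{\left(- \frac{31}{71} - -70\right) + 157} + \frac{11}{2}\right) - 209 = \left(\sqrt{\left(- \frac{31}{71} + 70\right) + 157} + \frac{11}{2}\right) - 209 = \left(\sqrt{\frac{4939}{71} + 157} + \frac{11}{2}\right) - 209 = \left(\sqrt{\frac{16086}{71}} + \frac{11}{2}\right) - 209 = \left(\frac{\sqrt{1142106}}{71} + \frac{11}{2}\right) - 209 = \left(\frac{11}{2} + \frac{\sqrt{1142106}}{71}\right) - 209 = - \frac{407}{2} + \frac{\sqrt{1142106}}{71}$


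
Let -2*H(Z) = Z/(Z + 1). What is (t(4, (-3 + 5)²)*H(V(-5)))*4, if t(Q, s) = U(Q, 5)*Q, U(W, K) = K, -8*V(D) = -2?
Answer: -8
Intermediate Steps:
V(D) = ¼ (V(D) = -⅛*(-2) = ¼)
H(Z) = -Z/(2*(1 + Z)) (H(Z) = -Z/(2*(Z + 1)) = -Z/(2*(1 + Z)))
t(Q, s) = 5*Q
(t(4, (-3 + 5)²)*H(V(-5)))*4 = ((5*4)*(-1*¼/(2 + 2*(¼))))*4 = (20*(-1*¼/(2 + ½)))*4 = (20*(-1*¼/5/2))*4 = (20*(-1*¼*⅖))*4 = (20*(-⅒))*4 = -2*4 = -8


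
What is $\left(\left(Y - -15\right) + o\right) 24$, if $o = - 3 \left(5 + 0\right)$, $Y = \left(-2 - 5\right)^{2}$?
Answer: $1176$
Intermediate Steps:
$Y = 49$ ($Y = \left(-7\right)^{2} = 49$)
$o = -15$ ($o = \left(-3\right) 5 = -15$)
$\left(\left(Y - -15\right) + o\right) 24 = \left(\left(49 - -15\right) - 15\right) 24 = \left(\left(49 + 15\right) - 15\right) 24 = \left(64 - 15\right) 24 = 49 \cdot 24 = 1176$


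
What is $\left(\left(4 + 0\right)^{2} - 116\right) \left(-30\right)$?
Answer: $3000$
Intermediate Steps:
$\left(\left(4 + 0\right)^{2} - 116\right) \left(-30\right) = \left(4^{2} - 116\right) \left(-30\right) = \left(16 - 116\right) \left(-30\right) = \left(-100\right) \left(-30\right) = 3000$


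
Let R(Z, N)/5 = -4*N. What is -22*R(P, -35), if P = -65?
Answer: -15400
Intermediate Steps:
R(Z, N) = -20*N (R(Z, N) = 5*(-4*N) = -20*N)
-22*R(P, -35) = -(-440)*(-35) = -22*700 = -15400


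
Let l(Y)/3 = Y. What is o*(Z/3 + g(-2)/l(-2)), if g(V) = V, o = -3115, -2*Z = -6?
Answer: -12460/3 ≈ -4153.3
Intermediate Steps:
Z = 3 (Z = -½*(-6) = 3)
l(Y) = 3*Y
o*(Z/3 + g(-2)/l(-2)) = -3115*(3/3 - 2/(3*(-2))) = -3115*(3*(⅓) - 2/(-6)) = -3115*(1 - 2*(-⅙)) = -3115*(1 + ⅓) = -3115*4/3 = -12460/3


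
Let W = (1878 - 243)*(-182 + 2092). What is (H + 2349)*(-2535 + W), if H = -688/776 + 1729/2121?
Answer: 71806103322800/9797 ≈ 7.3294e+9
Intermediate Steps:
W = 3122850 (W = 1635*1910 = 3122850)
H = -2099/29391 (H = -688*1/776 + 1729*(1/2121) = -86/97 + 247/303 = -2099/29391 ≈ -0.071416)
(H + 2349)*(-2535 + W) = (-2099/29391 + 2349)*(-2535 + 3122850) = (69037360/29391)*3120315 = 71806103322800/9797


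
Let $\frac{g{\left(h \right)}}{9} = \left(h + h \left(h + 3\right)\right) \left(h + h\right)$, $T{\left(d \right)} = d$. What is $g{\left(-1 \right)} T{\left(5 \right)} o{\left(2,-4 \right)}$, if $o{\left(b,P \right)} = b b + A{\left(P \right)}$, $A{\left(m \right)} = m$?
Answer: $0$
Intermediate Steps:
$g{\left(h \right)} = 18 h \left(h + h \left(3 + h\right)\right)$ ($g{\left(h \right)} = 9 \left(h + h \left(h + 3\right)\right) \left(h + h\right) = 9 \left(h + h \left(3 + h\right)\right) 2 h = 9 \cdot 2 h \left(h + h \left(3 + h\right)\right) = 18 h \left(h + h \left(3 + h\right)\right)$)
$o{\left(b,P \right)} = P + b^{2}$ ($o{\left(b,P \right)} = b b + P = b^{2} + P = P + b^{2}$)
$g{\left(-1 \right)} T{\left(5 \right)} o{\left(2,-4 \right)} = 18 \left(-1\right)^{2} \left(4 - 1\right) 5 \left(-4 + 2^{2}\right) = 18 \cdot 1 \cdot 3 \cdot 5 \left(-4 + 4\right) = 54 \cdot 5 \cdot 0 = 270 \cdot 0 = 0$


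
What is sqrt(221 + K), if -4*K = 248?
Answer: sqrt(159) ≈ 12.610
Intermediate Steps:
K = -62 (K = -1/4*248 = -62)
sqrt(221 + K) = sqrt(221 - 62) = sqrt(159)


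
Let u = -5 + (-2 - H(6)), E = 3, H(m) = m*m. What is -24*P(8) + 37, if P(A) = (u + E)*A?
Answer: 7717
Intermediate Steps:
H(m) = m²
u = -43 (u = -5 + (-2 - 1*6²) = -5 + (-2 - 1*36) = -5 + (-2 - 36) = -5 - 38 = -43)
P(A) = -40*A (P(A) = (-43 + 3)*A = -40*A)
-24*P(8) + 37 = -(-960)*8 + 37 = -24*(-320) + 37 = 7680 + 37 = 7717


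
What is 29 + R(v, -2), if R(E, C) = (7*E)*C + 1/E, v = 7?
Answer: -482/7 ≈ -68.857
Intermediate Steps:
R(E, C) = 1/E + 7*C*E (R(E, C) = 7*C*E + 1/E = 1/E + 7*C*E)
29 + R(v, -2) = 29 + (1/7 + 7*(-2)*7) = 29 + (⅐ - 98) = 29 - 685/7 = -482/7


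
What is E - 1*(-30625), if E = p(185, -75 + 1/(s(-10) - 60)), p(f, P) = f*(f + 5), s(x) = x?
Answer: 65775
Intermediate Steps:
p(f, P) = f*(5 + f)
E = 35150 (E = 185*(5 + 185) = 185*190 = 35150)
E - 1*(-30625) = 35150 - 1*(-30625) = 35150 + 30625 = 65775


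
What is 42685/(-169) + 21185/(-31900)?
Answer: -273046353/1078220 ≈ -253.24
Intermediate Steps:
42685/(-169) + 21185/(-31900) = 42685*(-1/169) + 21185*(-1/31900) = -42685/169 - 4237/6380 = -273046353/1078220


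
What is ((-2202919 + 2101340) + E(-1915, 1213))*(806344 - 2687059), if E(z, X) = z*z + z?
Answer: -6702362347665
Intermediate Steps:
E(z, X) = z + z² (E(z, X) = z² + z = z + z²)
((-2202919 + 2101340) + E(-1915, 1213))*(806344 - 2687059) = ((-2202919 + 2101340) - 1915*(1 - 1915))*(806344 - 2687059) = (-101579 - 1915*(-1914))*(-1880715) = (-101579 + 3665310)*(-1880715) = 3563731*(-1880715) = -6702362347665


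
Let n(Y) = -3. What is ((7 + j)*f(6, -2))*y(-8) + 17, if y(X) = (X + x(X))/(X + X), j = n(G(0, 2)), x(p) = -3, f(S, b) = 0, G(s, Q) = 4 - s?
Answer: 17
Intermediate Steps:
j = -3
y(X) = (-3 + X)/(2*X) (y(X) = (X - 3)/(X + X) = (-3 + X)/((2*X)) = (-3 + X)*(1/(2*X)) = (-3 + X)/(2*X))
((7 + j)*f(6, -2))*y(-8) + 17 = ((7 - 3)*0)*((½)*(-3 - 8)/(-8)) + 17 = (4*0)*((½)*(-⅛)*(-11)) + 17 = 0*(11/16) + 17 = 0 + 17 = 17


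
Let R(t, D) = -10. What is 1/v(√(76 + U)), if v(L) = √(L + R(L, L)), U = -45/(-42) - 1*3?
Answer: -I*√14/√(140 - √14518) ≈ -0.84712*I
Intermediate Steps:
U = -27/14 (U = -45*(-1/42) - 3 = 15/14 - 3 = -27/14 ≈ -1.9286)
v(L) = √(-10 + L) (v(L) = √(L - 10) = √(-10 + L))
1/v(√(76 + U)) = 1/(√(-10 + √(76 - 27/14))) = 1/(√(-10 + √(1037/14))) = 1/(√(-10 + √14518/14)) = (-10 + √14518/14)^(-½)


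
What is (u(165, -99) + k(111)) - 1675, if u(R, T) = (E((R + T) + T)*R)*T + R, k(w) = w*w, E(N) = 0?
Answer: 10811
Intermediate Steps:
k(w) = w²
u(R, T) = R (u(R, T) = (0*R)*T + R = 0*T + R = 0 + R = R)
(u(165, -99) + k(111)) - 1675 = (165 + 111²) - 1675 = (165 + 12321) - 1675 = 12486 - 1675 = 10811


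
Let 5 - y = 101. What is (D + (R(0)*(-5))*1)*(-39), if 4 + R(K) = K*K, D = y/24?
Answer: -624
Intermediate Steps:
y = -96 (y = 5 - 1*101 = 5 - 101 = -96)
D = -4 (D = -96/24 = -96*1/24 = -4)
R(K) = -4 + K² (R(K) = -4 + K*K = -4 + K²)
(D + (R(0)*(-5))*1)*(-39) = (-4 + ((-4 + 0²)*(-5))*1)*(-39) = (-4 + ((-4 + 0)*(-5))*1)*(-39) = (-4 - 4*(-5)*1)*(-39) = (-4 + 20*1)*(-39) = (-4 + 20)*(-39) = 16*(-39) = -624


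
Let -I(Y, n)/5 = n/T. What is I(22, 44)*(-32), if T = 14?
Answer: 3520/7 ≈ 502.86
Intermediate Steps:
I(Y, n) = -5*n/14
I(22, 44)*(-32) = -5/14*44*(-32) = -110/7*(-32) = 3520/7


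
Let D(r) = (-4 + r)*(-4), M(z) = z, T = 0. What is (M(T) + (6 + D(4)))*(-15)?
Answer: -90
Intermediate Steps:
D(r) = 16 - 4*r
(M(T) + (6 + D(4)))*(-15) = (0 + (6 + (16 - 4*4)))*(-15) = (0 + (6 + (16 - 16)))*(-15) = (0 + (6 + 0))*(-15) = (0 + 6)*(-15) = 6*(-15) = -90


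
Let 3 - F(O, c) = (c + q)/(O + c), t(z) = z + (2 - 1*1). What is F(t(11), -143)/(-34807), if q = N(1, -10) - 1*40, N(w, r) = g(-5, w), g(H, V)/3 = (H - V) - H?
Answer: -207/4559717 ≈ -4.5398e-5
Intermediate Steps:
g(H, V) = -3*V (g(H, V) = 3*((H - V) - H) = 3*(-V) = -3*V)
N(w, r) = -3*w
q = -43 (q = -3*1 - 1*40 = -3 - 40 = -43)
t(z) = 1 + z (t(z) = z + (2 - 1) = z + 1 = 1 + z)
F(O, c) = 3 - (-43 + c)/(O + c) (F(O, c) = 3 - (c - 43)/(O + c) = 3 - (-43 + c)/(O + c))
F(t(11), -143)/(-34807) = ((43 + 2*(-143) + 3*(1 + 11))/((1 + 11) - 143))/(-34807) = ((43 - 286 + 3*12)/(12 - 143))*(-1/34807) = ((43 - 286 + 36)/(-131))*(-1/34807) = -1/131*(-207)*(-1/34807) = (207/131)*(-1/34807) = -207/4559717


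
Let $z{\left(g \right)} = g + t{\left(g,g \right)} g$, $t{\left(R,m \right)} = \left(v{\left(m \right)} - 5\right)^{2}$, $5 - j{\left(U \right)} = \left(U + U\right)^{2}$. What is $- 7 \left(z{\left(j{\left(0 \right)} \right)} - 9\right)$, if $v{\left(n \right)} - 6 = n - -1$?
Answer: $-1687$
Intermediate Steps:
$v{\left(n \right)} = 7 + n$ ($v{\left(n \right)} = 6 + \left(n - -1\right) = 6 + \left(n + 1\right) = 6 + \left(1 + n\right) = 7 + n$)
$j{\left(U \right)} = 5 - 4 U^{2}$ ($j{\left(U \right)} = 5 - \left(U + U\right)^{2} = 5 - \left(2 U\right)^{2} = 5 - 4 U^{2}$)
$t{\left(R,m \right)} = \left(2 + m\right)^{2}$ ($t{\left(R,m \right)} = \left(\left(7 + m\right) - 5\right)^{2} = \left(2 + m\right)^{2}$)
$z{\left(g \right)} = g + g \left(2 + g\right)^{2}$ ($z{\left(g \right)} = g + \left(2 + g\right)^{2} g = g + g \left(2 + g\right)^{2}$)
$- 7 \left(z{\left(j{\left(0 \right)} \right)} - 9\right) = - 7 \left(\left(5 - 4 \cdot 0^{2}\right) \left(1 + \left(2 + \left(5 - 4 \cdot 0^{2}\right)\right)^{2}\right) - 9\right) = - 7 \left(\left(5 - 0\right) \left(1 + \left(2 + \left(5 - 0\right)\right)^{2}\right) - 9\right) = - 7 \left(\left(5 + 0\right) \left(1 + \left(2 + \left(5 + 0\right)\right)^{2}\right) - 9\right) = - 7 \left(5 \left(1 + \left(2 + 5\right)^{2}\right) - 9\right) = - 7 \left(5 \left(1 + 7^{2}\right) - 9\right) = - 7 \left(5 \left(1 + 49\right) - 9\right) = - 7 \left(5 \cdot 50 - 9\right) = - 7 \left(250 - 9\right) = \left(-7\right) 241 = -1687$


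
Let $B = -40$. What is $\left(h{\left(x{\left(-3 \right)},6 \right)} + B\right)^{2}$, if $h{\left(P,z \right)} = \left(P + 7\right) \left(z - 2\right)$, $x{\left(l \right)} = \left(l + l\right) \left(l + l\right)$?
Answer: $17424$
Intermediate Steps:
$x{\left(l \right)} = 4 l^{2}$ ($x{\left(l \right)} = 2 l 2 l = 4 l^{2}$)
$h{\left(P,z \right)} = \left(-2 + z\right) \left(7 + P\right)$ ($h{\left(P,z \right)} = \left(7 + P\right) \left(-2 + z\right) = \left(-2 + z\right) \left(7 + P\right)$)
$\left(h{\left(x{\left(-3 \right)},6 \right)} + B\right)^{2} = \left(\left(-14 - 2 \cdot 4 \left(-3\right)^{2} + 7 \cdot 6 + 4 \left(-3\right)^{2} \cdot 6\right) - 40\right)^{2} = \left(\left(-14 - 2 \cdot 4 \cdot 9 + 42 + 4 \cdot 9 \cdot 6\right) - 40\right)^{2} = \left(\left(-14 - 72 + 42 + 36 \cdot 6\right) - 40\right)^{2} = \left(\left(-14 - 72 + 42 + 216\right) - 40\right)^{2} = \left(172 - 40\right)^{2} = 132^{2} = 17424$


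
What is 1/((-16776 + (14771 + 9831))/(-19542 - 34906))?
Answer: -27224/3913 ≈ -6.9573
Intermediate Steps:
1/((-16776 + (14771 + 9831))/(-19542 - 34906)) = 1/((-16776 + 24602)/(-54448)) = 1/(7826*(-1/54448)) = 1/(-3913/27224) = -27224/3913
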